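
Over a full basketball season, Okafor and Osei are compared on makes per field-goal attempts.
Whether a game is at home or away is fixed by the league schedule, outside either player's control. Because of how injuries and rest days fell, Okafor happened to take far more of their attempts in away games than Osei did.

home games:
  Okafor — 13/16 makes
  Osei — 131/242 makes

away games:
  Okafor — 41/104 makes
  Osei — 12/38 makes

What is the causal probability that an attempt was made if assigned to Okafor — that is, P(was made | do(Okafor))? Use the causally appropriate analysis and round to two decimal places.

0.66

Game venue is set before the player has any effect — it is not caused by the player — and it independently drives the outcome. That makes it a confounder, so the causal comparison is within game venue levels.
Standardising Okafor to the population game venue mix: 0.645·13/16 + 0.355·41/104 = 0.664.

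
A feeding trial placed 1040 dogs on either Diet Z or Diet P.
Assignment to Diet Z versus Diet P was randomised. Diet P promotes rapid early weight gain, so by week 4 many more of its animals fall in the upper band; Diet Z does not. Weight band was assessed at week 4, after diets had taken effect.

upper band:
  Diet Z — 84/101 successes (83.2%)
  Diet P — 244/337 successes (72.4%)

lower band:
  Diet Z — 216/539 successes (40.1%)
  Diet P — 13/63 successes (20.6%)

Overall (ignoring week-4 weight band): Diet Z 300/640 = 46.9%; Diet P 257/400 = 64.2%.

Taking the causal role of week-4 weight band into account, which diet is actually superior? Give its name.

Diet P

Week-4 weight band is recorded after the diet and is itself shifted by it — it sits on the causal path from diet to outcome. Conditioning on a mediator would strip out part of the effect we want; the pooled comparison gives the total causal effect.
Pooled: Diet Z 46.9% vs Diet P 64.2%; Diet P is higher overall.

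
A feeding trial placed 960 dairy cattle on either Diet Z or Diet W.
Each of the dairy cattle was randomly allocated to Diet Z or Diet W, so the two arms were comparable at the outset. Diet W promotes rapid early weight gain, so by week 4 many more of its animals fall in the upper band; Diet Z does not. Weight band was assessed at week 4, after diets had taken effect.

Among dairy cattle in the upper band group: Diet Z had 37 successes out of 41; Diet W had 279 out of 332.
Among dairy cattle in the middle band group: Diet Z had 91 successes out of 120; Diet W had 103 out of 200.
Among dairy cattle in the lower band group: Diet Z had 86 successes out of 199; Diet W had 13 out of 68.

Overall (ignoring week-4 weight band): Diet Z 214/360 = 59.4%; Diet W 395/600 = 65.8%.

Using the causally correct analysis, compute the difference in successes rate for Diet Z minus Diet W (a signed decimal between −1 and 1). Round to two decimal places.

The week-4 weight band-specific comparison favours Diet Z throughout, but the pooled figures favour Diet W. The question is whether to condition on week-4 weight band.
Stratifying would compare diets among dairy cattle the diets themselves sorted into week-4 weight band groups — a form of selection on an intermediate. The unconditioned pooled rates give the total causal effect.
The causal difference is the pooled difference: 0.594 − 0.658 = -0.064.

-0.06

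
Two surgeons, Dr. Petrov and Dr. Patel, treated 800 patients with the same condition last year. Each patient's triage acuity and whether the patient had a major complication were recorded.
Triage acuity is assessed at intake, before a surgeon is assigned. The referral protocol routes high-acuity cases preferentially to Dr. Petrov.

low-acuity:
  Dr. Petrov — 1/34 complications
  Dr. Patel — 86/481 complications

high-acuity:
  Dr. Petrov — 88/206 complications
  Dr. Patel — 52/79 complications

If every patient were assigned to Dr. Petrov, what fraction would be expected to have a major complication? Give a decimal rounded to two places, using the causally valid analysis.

0.17

Nothing the surgeon does changes triage acuity; the imbalance is an allocation artefact. With triage acuity also predicting the outcome, the pooled figure is confounded, and the within-stratum comparison is the causal one.
Standardising Dr. Petrov to the population triage acuity mix: 0.644·1/34 + 0.356·88/206 = 0.171.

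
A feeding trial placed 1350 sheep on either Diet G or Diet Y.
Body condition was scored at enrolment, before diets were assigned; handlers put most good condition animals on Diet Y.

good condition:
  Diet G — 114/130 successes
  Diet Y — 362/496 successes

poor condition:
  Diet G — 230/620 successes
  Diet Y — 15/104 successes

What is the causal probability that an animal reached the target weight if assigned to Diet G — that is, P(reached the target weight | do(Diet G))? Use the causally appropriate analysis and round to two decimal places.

0.61

The starting body condition-specific comparison favours Diet G throughout, but the pooled figures favour Diet Y. The question is whether to condition on starting body condition.
Nothing the diet does changes starting body condition; the imbalance is an allocation artefact. With starting body condition also predicting the outcome, the pooled figure is confounded, and the within-stratum comparison is the causal one.
Standardising Diet G to the population starting body condition mix: 0.464·114/130 + 0.536·230/620 = 0.606.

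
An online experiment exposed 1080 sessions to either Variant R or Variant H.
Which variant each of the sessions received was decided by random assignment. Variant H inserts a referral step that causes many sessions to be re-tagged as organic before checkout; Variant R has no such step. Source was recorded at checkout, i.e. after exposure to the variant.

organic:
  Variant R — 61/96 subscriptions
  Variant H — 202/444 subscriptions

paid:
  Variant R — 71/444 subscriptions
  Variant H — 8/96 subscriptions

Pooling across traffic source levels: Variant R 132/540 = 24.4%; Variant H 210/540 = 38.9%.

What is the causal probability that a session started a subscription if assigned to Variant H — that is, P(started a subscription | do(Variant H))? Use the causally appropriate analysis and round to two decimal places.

The stratified and pooled comparisons disagree (Variant R wins within each traffic source; Variant H wins overall), so the answer turns on the causal role of traffic source.
Because the variant influences traffic source, traffic source is a post-treatment mediator, not a confounder. Stratifying on it would bias the estimate; the causal effect is the crude pooled difference.
So P(outcome | do(Variant H)) is just the pooled rate for Variant H: 210/540 = 0.389.

0.39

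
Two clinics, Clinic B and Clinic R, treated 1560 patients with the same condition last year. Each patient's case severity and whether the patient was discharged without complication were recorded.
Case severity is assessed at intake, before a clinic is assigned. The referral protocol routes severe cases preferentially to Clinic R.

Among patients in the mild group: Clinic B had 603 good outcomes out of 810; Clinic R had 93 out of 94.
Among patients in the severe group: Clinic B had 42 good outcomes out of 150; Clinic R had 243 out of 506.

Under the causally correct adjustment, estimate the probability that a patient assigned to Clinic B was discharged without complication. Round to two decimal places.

0.55

Here case severity is a common cause — it drives both which clinic a case falls under and the outcome. The crude comparison mixes populations; the stratum-specific rates are the causally relevant ones.
Standardising Clinic B to the population case severity mix: 0.579·603/810 + 0.421·42/150 = 0.549.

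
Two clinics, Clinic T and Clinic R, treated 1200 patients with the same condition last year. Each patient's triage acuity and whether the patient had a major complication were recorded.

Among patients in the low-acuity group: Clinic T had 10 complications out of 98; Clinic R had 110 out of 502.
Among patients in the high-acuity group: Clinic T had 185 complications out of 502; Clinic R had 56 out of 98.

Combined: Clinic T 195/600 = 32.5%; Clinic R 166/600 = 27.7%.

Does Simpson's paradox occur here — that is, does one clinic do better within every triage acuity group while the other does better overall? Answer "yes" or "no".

Within each triage acuity level (low-acuity 10.2% vs 21.9%; high-acuity 36.9% vs 57.1%), Clinic T has the lower rate every time. Pooled: 32.5% vs 27.7% — Clinic R has the lower rate overall. The two comparisons disagree.

yes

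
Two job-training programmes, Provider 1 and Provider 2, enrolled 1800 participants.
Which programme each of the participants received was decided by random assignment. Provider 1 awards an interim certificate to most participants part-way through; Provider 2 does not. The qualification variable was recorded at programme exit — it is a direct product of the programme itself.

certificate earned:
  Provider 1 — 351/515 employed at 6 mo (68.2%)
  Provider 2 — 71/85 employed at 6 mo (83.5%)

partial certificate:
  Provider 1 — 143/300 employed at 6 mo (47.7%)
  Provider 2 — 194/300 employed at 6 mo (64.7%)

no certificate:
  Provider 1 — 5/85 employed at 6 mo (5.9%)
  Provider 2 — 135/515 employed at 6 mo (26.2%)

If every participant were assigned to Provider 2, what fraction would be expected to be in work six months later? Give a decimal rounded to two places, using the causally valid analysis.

0.44

Provider 2 is higher inside every qualification attained during the programme stratum but Provider 1 is higher in aggregate. Whether to stratify depends on how qualification attained during the programme relates to the programme.
The distribution of qualification attained during the programme is itself part of what the programme does — it is an intermediate outcome. Holding it fixed would remove that part of the effect; the total effect is the pooled difference.
So P(outcome | do(Provider 2)) is just the pooled rate for Provider 2: 400/900 = 0.444.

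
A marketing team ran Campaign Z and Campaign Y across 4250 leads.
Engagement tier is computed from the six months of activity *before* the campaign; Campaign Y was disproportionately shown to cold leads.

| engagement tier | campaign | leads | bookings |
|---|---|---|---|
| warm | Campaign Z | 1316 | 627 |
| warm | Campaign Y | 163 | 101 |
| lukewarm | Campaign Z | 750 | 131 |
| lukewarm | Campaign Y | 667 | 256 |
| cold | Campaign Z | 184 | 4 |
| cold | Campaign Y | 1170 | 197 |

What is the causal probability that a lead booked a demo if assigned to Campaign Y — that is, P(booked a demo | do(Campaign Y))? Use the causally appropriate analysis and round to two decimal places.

Engagement tier is set before the campaign has any effect — it is not caused by the campaign — and it independently drives the outcome. That makes it a confounder, so the causal comparison is within engagement tier levels.
Standardising Campaign Y to the population engagement tier mix: 0.348·101/163 + 0.333·256/667 + 0.319·197/1170 = 0.397.

0.40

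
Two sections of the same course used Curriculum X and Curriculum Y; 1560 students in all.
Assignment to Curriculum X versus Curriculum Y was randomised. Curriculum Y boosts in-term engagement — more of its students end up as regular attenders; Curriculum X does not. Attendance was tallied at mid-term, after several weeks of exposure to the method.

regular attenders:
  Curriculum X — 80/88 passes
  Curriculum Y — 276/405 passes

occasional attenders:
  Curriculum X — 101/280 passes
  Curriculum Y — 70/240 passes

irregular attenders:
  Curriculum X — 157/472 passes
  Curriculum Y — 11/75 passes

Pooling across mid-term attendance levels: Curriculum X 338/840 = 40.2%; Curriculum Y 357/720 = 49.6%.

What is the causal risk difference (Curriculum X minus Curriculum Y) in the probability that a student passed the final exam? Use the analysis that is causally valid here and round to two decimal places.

-0.09

Because the teaching method influences mid-term attendance, mid-term attendance is a post-treatment mediator, not a confounder. Stratifying on it would bias the estimate; the causal effect is the crude pooled difference.
The causal difference is the pooled difference: 0.402 − 0.496 = -0.093.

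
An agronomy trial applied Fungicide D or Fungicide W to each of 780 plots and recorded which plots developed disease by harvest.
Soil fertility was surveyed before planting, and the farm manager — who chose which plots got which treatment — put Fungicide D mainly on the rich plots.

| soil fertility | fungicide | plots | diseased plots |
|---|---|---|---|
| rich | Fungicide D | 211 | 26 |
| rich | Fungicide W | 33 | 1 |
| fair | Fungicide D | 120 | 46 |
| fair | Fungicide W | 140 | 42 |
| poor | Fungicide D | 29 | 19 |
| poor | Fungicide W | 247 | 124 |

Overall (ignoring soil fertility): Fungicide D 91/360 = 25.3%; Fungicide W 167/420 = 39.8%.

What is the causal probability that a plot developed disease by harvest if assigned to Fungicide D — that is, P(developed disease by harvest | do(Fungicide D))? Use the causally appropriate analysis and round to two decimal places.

Soil fertility is set before the fungicide has any effect — it is not caused by the fungicide — and it independently drives the outcome. That makes it a confounder, so the causal comparison is within soil fertility levels.
Standardising Fungicide D to the population soil fertility mix: 0.313·26/211 + 0.333·46/120 + 0.354·19/29 = 0.398.

0.40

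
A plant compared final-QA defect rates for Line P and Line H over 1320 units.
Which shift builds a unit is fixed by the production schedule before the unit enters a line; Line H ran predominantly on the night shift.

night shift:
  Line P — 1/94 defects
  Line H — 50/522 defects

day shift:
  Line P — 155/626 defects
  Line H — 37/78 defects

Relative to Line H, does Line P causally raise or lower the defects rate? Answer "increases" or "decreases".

Shift differs across lines for reasons unrelated to any effect of the line itself, and it separately predicts the outcome — a classic confounder. We must compare within shift levels.
Within each level — night shift: 1.1% vs 9.6%; day shift: 24.8% vs 47.4% — Line P is lower every time.

decreases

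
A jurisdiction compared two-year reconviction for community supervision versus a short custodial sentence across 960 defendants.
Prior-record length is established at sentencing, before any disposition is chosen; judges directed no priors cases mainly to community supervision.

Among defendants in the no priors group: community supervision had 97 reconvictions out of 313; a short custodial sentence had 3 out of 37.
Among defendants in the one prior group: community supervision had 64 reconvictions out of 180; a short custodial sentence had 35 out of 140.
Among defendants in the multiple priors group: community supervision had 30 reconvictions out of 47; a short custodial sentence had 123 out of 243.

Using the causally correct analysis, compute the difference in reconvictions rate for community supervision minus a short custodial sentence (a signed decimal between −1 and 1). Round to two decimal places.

+0.16

Since prior-record length is a pre-existing factor (not a product of the disposition) and it affects the outcome on its own, it is a confounder. The stratified rates, not the pooled rate, identify the causal effect.
Adjusting over the population distribution of prior-record length: 0.365·(0.310−0.081) + 0.333·(0.356−0.250) + 0.302·(0.638−0.506) = +0.159.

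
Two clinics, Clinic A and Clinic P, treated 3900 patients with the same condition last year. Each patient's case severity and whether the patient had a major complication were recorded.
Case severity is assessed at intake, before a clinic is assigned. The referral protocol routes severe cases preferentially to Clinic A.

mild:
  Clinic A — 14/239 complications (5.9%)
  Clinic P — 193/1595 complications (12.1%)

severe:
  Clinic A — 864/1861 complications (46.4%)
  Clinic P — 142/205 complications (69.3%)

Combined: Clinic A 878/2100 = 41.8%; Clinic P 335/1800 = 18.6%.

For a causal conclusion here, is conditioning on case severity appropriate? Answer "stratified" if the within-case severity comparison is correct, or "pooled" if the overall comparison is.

Clinic A is lower inside every case severity stratum but Clinic P is lower in aggregate. Whether to stratify depends on how case severity relates to the clinic.
Case severity satisfies the back-door criterion: it is not a descendant of the clinic, and it blocks the spurious path from clinic to outcome. Adjusting for it (i.e., using the within-case severity rates) gives the causal effect.
Within each level — mild: 5.9% vs 12.1%; severe: 46.4% vs 69.3% — Clinic A is lower every time.

stratified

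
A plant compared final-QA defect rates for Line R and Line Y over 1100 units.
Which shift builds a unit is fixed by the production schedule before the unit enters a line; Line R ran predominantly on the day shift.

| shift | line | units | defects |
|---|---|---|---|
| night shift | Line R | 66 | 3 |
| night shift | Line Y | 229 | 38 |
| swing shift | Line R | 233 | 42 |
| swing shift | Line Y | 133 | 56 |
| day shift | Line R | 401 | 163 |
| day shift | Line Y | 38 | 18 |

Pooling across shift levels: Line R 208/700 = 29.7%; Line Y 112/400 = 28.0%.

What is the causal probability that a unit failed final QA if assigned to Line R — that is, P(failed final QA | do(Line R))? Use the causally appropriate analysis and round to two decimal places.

The imbalance in shift arose from how units were allocated, not from anything the line did; and shift independently affects the outcome. The pooled gap is confounded — condition on shift.
Standardising Line R to the population shift mix: 0.268·3/66 + 0.333·42/233 + 0.399·163/401 = 0.234.

0.23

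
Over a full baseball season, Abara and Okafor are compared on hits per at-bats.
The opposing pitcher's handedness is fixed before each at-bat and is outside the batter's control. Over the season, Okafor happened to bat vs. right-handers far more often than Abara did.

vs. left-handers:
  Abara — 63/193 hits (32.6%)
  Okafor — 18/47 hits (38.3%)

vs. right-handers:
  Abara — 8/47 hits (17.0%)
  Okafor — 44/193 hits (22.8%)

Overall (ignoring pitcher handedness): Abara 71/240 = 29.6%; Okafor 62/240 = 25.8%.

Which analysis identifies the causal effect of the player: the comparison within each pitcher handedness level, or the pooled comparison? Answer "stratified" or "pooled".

The imbalance in pitcher handedness arose from how at-bats were allocated, not from anything the player did; and pitcher handedness independently affects the outcome. The pooled gap is confounded — condition on pitcher handedness.
Within each level — vs. left-handers: 32.6% vs 38.3%; vs. right-handers: 17.0% vs 22.8% — Okafor is higher every time.

stratified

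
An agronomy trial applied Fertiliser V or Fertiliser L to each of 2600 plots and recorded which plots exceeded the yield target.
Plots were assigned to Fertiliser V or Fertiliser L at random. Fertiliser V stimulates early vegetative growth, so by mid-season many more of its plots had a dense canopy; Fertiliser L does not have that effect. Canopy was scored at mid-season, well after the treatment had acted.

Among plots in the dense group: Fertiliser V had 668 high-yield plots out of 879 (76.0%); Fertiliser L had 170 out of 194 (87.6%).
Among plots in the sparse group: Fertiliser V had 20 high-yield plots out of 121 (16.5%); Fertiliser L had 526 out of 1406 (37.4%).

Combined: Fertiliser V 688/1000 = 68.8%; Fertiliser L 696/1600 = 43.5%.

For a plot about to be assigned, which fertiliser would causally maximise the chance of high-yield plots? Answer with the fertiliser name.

Mid-season canopy is downstream of the fertiliser. One should not condition on a consequence of treatment, so the overall rates are the right comparison.
Pooled: Fertiliser V 68.8% vs Fertiliser L 43.5%; Fertiliser V is higher overall.

Fertiliser V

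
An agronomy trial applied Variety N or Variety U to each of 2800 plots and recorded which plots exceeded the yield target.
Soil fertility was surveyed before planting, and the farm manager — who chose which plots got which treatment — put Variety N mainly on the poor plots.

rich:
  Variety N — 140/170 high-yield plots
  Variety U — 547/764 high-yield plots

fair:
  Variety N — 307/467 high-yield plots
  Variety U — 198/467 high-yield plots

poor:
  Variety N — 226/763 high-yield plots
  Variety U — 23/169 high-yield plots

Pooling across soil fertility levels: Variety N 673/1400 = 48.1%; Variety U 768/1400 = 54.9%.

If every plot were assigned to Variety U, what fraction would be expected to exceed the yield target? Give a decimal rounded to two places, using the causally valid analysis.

Variety N is higher inside every soil fertility stratum but Variety U is higher in aggregate. Whether to stratify depends on how soil fertility relates to the variety.
Since soil fertility is a pre-existing factor (not a product of the variety) and it affects the outcome on its own, it is a confounder. The stratified rates, not the pooled rate, identify the causal effect.
Standardising Variety U to the population soil fertility mix: 0.334·547/764 + 0.334·198/467 + 0.333·23/169 = 0.426.

0.43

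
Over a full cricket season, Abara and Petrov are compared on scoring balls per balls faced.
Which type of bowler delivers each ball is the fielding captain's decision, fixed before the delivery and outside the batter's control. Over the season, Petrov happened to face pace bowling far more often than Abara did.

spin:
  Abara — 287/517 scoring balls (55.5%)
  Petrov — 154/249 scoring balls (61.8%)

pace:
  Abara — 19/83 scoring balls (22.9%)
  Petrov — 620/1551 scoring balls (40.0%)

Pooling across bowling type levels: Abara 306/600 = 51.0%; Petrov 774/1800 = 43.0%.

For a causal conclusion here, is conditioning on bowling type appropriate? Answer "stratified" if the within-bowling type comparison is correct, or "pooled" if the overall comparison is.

stratified

Since bowling type is a pre-existing factor (not a product of the player) and it affects the outcome on its own, it is a confounder. The stratified rates, not the pooled rate, identify the causal effect.
Within each level — spin: 55.5% vs 61.8%; pace: 22.9% vs 40.0% — Petrov is higher every time.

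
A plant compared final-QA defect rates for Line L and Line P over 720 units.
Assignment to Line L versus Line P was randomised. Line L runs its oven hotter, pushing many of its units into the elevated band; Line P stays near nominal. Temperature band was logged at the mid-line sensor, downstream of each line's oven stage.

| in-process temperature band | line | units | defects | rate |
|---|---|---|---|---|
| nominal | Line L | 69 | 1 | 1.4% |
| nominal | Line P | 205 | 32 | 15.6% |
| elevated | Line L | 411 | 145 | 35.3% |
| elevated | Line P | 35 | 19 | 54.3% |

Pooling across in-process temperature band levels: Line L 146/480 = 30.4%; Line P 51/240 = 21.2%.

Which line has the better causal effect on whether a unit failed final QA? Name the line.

Line P

Line L is lower inside every in-process temperature band stratum but Line P is lower in aggregate. Whether to stratify depends on how in-process temperature band relates to the line.
The distribution of in-process temperature band is itself part of what the line does — it is an intermediate outcome. Holding it fixed would remove that part of the effect; the total effect is the pooled difference.
Pooled: Line L 30.4% vs Line P 21.2%; Line P is lower overall.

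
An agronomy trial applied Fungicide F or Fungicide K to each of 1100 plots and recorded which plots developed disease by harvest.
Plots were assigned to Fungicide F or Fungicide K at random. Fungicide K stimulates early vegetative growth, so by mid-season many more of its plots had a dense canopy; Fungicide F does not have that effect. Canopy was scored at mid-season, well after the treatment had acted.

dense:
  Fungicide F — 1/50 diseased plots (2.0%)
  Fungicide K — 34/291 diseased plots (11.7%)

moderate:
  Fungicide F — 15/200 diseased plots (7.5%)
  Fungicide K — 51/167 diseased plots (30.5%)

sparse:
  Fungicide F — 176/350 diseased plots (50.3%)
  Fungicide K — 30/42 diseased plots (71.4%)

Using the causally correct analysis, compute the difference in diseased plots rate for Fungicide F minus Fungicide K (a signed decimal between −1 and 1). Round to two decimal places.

+0.09

Mid-season canopy is downstream of the fungicide. One should not condition on a consequence of treatment, so the overall rates are the right comparison.
The causal difference is the pooled difference: 0.320 − 0.230 = +0.090.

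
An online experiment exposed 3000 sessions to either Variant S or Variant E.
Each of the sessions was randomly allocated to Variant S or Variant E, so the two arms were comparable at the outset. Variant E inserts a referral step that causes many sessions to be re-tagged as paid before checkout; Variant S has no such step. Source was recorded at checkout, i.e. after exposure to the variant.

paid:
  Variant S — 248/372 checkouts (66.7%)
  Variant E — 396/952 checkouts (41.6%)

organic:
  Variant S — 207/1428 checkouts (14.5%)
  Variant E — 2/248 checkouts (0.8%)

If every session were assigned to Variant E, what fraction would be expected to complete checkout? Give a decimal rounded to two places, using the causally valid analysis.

0.33

The stratified and pooled comparisons disagree (Variant S wins within each traffic source; Variant E wins overall), so the answer turns on the causal role of traffic source.
Traffic source lies on the pathway variant → traffic source → outcome, so adjusting for it blocks the indirect effect. For the total causal effect of variant, use the unadjusted pooled rates.
So P(outcome | do(Variant E)) is just the pooled rate for Variant E: 398/1200 = 0.332.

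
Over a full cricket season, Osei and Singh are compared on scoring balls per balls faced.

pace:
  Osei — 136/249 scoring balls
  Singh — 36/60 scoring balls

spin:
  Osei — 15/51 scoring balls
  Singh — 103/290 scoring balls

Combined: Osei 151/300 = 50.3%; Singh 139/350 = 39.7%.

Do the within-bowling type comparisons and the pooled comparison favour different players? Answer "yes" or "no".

yes

Within each bowling type level (pace 54.6% vs 60.0%; spin 29.4% vs 35.5%), Singh has the higher rate every time. Pooled: 50.3% vs 39.7% — Osei has the higher rate overall. The two comparisons disagree.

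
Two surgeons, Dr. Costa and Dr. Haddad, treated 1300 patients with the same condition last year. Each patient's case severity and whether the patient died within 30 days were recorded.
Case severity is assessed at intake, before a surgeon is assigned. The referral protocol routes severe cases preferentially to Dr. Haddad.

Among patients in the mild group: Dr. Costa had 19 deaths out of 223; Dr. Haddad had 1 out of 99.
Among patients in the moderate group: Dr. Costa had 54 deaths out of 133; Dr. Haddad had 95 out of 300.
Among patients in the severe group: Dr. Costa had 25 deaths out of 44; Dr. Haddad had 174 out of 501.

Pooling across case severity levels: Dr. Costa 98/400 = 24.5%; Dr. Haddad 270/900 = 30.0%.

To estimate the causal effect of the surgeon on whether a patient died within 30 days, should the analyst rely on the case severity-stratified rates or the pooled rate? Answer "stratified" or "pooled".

stratified

The case severity-specific comparison favours Dr. Haddad throughout, but the pooled figures favour Dr. Costa. The question is whether to condition on case severity.
Case severity satisfies the back-door criterion: it is not a descendant of the surgeon, and it blocks the spurious path from surgeon to outcome. Adjusting for it (i.e., using the within-case severity rates) gives the causal effect.
Within each level — mild: 8.5% vs 1.0%; moderate: 40.6% vs 31.7%; severe: 56.8% vs 34.7% — Dr. Haddad is lower every time.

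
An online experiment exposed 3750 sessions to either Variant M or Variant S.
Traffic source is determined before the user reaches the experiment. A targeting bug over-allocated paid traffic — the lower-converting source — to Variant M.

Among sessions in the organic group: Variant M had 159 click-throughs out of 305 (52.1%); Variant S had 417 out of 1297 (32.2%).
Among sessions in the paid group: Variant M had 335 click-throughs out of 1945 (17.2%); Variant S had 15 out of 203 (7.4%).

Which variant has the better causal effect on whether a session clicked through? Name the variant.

The traffic source-specific comparison favours Variant M throughout, but the pooled figures favour Variant S. The question is whether to condition on traffic source.
Since traffic source is a pre-existing factor (not a product of the variant) and it affects the outcome on its own, it is a confounder. The stratified rates, not the pooled rate, identify the causal effect.
Within each level — organic: 52.1% vs 32.2%; paid: 17.2% vs 7.4% — Variant M is higher every time.

Variant M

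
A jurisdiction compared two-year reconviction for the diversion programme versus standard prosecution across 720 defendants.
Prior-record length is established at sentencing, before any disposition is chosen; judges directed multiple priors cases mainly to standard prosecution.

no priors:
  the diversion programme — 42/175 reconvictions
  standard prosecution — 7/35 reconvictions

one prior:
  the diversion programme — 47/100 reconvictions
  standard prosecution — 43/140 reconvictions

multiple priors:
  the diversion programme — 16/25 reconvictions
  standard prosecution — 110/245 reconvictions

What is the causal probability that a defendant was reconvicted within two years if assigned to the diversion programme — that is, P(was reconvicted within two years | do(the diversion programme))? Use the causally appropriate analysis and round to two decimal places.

0.47

The prior-record length-specific comparison favours standard prosecution throughout, but the pooled figures favour the diversion programme. The question is whether to condition on prior-record length.
Prior-record length is set before the disposition has any effect — it is not caused by the disposition — and it independently drives the outcome. That makes it a confounder, so the causal comparison is within prior-record length levels.
Standardising the diversion programme to the population prior-record length mix: 0.292·42/175 + 0.333·47/100 + 0.375·16/25 = 0.467.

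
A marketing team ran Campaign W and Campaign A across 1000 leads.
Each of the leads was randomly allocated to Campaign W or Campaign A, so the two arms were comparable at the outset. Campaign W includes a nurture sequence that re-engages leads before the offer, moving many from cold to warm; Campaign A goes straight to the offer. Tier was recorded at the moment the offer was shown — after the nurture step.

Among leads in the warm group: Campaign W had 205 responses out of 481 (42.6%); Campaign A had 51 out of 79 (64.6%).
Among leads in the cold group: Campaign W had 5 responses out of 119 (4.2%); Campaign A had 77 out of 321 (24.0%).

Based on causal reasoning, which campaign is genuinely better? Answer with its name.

The stratified and pooled comparisons disagree (Campaign A wins within each engagement tier; Campaign W wins overall), so the answer turns on the causal role of engagement tier.
Engagement tier is downstream of the campaign. One should not condition on a consequence of treatment, so the overall rates are the right comparison.
Pooled: Campaign W 35.0% vs Campaign A 32.0%; Campaign W is higher overall.

Campaign W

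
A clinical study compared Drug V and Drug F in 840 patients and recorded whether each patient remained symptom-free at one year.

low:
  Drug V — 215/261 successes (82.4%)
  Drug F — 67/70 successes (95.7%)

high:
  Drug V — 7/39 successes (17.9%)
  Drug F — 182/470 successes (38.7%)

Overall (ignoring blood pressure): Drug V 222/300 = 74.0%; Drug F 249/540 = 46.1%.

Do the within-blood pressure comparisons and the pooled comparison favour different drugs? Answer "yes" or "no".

yes

Within each blood pressure level (low 82.4% vs 95.7%; high 17.9% vs 38.7%), Drug F has the higher rate every time. Pooled: 74.0% vs 46.1% — Drug V has the higher rate overall. The two comparisons disagree.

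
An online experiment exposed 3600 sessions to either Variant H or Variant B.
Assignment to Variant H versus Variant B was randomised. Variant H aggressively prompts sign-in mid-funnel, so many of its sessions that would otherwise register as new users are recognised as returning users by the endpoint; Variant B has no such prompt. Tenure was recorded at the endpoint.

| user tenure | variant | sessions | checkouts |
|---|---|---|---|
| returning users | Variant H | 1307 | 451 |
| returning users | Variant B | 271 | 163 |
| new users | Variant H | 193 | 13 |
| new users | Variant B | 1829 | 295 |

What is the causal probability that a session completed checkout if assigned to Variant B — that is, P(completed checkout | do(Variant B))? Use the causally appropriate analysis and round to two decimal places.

User tenure is downstream of the variant. One should not condition on a consequence of treatment, so the overall rates are the right comparison.
So P(outcome | do(Variant B)) is just the pooled rate for Variant B: 458/2100 = 0.218.

0.22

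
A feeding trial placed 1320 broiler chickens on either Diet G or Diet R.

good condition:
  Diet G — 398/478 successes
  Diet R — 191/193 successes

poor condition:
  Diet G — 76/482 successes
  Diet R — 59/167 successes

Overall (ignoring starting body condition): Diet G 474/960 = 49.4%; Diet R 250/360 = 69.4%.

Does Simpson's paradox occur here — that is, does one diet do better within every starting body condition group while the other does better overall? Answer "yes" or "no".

Within each starting body condition level (good condition 83.3% vs 99.0%; poor condition 15.8% vs 35.3%), Diet R has the higher rate every time. Pooled: 49.4% vs 69.4% — Diet R has the higher rate overall. They agree.

no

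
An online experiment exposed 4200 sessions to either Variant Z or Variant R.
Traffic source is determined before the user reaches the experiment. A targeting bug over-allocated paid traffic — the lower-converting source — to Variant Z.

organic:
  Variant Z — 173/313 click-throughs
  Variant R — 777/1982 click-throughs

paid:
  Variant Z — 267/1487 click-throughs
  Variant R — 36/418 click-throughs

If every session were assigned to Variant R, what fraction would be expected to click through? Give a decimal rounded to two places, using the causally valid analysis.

0.25

Traffic source differs across variants for reasons unrelated to any effect of the variant itself, and it separately predicts the outcome — a classic confounder. We must compare within traffic source levels.
Standardising Variant R to the population traffic source mix: 0.546·777/1982 + 0.454·36/418 = 0.253.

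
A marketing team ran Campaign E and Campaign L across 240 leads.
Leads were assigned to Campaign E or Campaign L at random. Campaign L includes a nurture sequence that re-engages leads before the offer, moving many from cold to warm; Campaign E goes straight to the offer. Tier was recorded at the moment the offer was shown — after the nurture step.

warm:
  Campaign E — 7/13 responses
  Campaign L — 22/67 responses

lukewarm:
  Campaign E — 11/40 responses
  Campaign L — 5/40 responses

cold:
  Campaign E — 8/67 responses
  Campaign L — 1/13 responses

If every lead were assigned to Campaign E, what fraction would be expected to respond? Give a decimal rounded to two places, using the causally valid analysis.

Because the campaign influences engagement tier, engagement tier is a post-treatment mediator, not a confounder. Stratifying on it would bias the estimate; the causal effect is the crude pooled difference.
So P(outcome | do(Campaign E)) is just the pooled rate for Campaign E: 26/120 = 0.217.

0.22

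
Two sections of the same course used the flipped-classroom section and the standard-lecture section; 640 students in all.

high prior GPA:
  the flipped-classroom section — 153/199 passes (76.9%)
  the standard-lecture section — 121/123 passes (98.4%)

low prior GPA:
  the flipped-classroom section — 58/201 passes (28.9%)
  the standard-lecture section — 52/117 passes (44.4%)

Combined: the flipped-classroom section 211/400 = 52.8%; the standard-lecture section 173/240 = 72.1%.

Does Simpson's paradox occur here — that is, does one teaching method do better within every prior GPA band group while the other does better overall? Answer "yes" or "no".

no

Within each prior GPA band level (high prior GPA 76.9% vs 98.4%; low prior GPA 28.9% vs 44.4%), the standard-lecture section has the higher rate every time. Pooled: 52.8% vs 72.1% — the standard-lecture section has the higher rate overall. They agree.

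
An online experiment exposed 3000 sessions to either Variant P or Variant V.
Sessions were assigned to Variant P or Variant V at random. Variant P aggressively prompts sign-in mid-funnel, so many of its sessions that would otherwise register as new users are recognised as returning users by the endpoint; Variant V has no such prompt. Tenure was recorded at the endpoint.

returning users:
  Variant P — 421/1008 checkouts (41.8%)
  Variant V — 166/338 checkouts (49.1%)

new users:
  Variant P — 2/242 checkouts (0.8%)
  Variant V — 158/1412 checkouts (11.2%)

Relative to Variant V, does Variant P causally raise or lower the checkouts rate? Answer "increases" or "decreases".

increases

Stratifying would compare variants among sessions the variants themselves sorted into user tenure groups — a form of selection on an intermediate. The unconditioned pooled rates give the total causal effect.
Pooled: Variant P 33.8% vs Variant V 18.5%; Variant P is higher overall.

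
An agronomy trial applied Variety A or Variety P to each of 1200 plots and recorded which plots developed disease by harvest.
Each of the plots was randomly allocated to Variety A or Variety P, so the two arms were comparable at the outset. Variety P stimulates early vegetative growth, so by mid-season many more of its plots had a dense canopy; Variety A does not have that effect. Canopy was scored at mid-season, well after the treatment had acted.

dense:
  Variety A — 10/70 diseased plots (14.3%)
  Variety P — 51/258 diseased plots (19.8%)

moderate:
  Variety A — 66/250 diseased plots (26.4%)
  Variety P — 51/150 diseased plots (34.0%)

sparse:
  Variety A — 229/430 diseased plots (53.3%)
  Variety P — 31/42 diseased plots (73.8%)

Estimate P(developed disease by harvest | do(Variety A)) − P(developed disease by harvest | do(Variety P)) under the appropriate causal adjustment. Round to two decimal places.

+0.11

Mid-season canopy here is a post-treatment variable shaped by the variety; conditioning on it would introduce bias rather than remove it. The overall comparison is the causal one.
The causal difference is the pooled difference: 0.407 − 0.296 = +0.111.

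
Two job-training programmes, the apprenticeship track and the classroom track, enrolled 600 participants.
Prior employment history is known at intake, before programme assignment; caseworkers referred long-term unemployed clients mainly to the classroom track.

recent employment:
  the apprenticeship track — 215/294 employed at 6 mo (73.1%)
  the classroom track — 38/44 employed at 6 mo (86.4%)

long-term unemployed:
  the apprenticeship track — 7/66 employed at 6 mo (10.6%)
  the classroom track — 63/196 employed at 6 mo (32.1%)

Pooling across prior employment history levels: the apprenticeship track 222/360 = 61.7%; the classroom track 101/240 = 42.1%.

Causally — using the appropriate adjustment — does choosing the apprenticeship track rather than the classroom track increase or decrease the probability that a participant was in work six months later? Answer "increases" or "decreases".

Prior employment history is set before the programme has any effect — it is not caused by the programme — and it independently drives the outcome. That makes it a confounder, so the causal comparison is within prior employment history levels.
Within each level — recent employment: 73.1% vs 86.4%; long-term unemployed: 10.6% vs 32.1% — the classroom track is higher every time.

decreases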